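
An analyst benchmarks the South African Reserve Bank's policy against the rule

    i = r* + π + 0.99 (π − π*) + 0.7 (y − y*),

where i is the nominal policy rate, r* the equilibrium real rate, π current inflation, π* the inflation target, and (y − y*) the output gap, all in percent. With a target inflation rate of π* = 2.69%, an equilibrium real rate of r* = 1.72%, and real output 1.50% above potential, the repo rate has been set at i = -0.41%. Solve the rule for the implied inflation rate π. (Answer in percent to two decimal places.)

-0.26%

Output 1.50% above potential → (y − y*) = 1.50.
Collecting π: i = r* + (1 + 0.99) π − 0.99 π* + 0.7 (y − y*)
1.99 π = -0.41 − 1.72 + 0.99 × 2.69 − 0.7 × 1.50 = -0.5169
π = -0.5169 / 1.99 = -0.26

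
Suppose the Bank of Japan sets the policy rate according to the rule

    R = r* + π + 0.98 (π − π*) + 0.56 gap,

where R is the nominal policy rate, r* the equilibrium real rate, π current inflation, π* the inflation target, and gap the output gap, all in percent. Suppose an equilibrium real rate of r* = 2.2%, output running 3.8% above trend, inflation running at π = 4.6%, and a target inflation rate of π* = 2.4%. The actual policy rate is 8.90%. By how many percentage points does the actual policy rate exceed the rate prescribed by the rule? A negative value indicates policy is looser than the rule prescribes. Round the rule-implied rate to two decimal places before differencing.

-2.18 pp

Output 3.8% above potential → gap = 3.8.
R = 2.2 + 4.6 + 0.98 × (4.6 − 2.4) + 0.56 × 3.8
   = 2.2 + 4.6 + 2.156 + 2.128 = 11.08
Deviation = 8.90 − 11.08 = -2.18 pp.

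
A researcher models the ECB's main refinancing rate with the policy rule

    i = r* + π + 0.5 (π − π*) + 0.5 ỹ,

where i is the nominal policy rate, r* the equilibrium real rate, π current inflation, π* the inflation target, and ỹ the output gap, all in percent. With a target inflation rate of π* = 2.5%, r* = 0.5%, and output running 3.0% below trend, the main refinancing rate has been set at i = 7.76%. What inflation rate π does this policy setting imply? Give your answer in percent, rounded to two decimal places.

6.67%

Output 3.0% below potential → ỹ = -3.0.
Collecting π: i = r* + (1 + 0.5) π − 0.5 π* + 0.5 ỹ
1.5 π = 7.76 − 0.5 + 0.5 × 2.5 − 0.5 × (-3.0) = 10.01
π = 10.01 / 1.5 = 6.67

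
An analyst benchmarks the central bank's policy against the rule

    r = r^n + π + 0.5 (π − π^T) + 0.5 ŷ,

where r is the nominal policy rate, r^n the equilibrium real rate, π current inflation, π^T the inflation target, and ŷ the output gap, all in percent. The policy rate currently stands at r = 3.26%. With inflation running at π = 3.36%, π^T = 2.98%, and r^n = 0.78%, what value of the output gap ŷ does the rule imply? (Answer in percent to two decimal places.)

0.5 ŷ = 3.26 − 0.78 − 3.36 − 0.5 × (3.36 − 2.98) = -1.07
ŷ = -1.07 / 0.5 = -2.14

-2.14%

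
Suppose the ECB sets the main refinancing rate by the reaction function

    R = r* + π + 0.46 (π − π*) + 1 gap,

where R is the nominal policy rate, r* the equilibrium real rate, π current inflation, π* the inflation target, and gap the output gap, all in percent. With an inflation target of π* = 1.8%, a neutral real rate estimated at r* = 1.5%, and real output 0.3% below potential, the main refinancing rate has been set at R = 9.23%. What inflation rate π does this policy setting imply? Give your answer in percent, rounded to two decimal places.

6.07%

Output 0.3% below potential → gap = -0.3.
Collecting π: R = r* + (1 + 0.46) π − 0.46 π* + 1 gap
1.46 π = 9.23 − 1.5 + 0.46 × 1.8 − 1 × (-0.3) = 8.858
π = 8.858 / 1.46 = 6.07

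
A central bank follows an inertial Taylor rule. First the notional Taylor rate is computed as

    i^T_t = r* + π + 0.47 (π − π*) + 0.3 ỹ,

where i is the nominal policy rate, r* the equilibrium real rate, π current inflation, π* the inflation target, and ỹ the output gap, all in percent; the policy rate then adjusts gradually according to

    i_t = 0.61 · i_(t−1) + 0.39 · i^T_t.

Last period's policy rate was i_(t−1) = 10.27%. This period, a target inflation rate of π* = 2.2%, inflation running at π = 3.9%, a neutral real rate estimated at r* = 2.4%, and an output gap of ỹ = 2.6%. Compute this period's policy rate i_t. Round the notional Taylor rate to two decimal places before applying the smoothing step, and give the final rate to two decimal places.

9.34%

i^T_t = 2.4 + 3.9 + 0.47 × (3.9 − 2.2) + 0.3 × 2.6
   = 2.4 + 3.9 + 0.799 + 0.78 = 7.88
i_t = 0.61 × 10.27 + 0.39 × 7.88 = 6.2647 + 3.0732 = 9.34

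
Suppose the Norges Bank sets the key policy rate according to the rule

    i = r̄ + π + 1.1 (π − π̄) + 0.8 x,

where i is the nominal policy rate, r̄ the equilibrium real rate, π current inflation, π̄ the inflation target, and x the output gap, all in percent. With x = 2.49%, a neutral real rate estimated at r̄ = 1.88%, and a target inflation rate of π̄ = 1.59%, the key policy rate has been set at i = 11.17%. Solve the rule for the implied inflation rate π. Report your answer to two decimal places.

4.31%

Collecting π: i = r̄ + (1 + 1.1) π − 1.1 π̄ + 0.8 x
2.1 π = 11.17 − 1.88 + 1.1 × 1.59 − 0.8 × 2.49 = 9.047
π = 9.047 / 2.1 = 4.31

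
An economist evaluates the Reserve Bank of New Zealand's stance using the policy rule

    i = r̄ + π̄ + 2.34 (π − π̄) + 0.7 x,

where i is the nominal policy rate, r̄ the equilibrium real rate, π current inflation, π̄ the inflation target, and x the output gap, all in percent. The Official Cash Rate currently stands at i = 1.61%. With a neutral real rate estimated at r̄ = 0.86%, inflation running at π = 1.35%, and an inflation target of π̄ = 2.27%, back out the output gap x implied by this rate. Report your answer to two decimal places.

0.90%

0.7 x = 1.61 − 0.86 − 2.27 − 2.34 × (1.35 − 2.27) = 0.6328
x = 0.6328 / 0.7 = 0.90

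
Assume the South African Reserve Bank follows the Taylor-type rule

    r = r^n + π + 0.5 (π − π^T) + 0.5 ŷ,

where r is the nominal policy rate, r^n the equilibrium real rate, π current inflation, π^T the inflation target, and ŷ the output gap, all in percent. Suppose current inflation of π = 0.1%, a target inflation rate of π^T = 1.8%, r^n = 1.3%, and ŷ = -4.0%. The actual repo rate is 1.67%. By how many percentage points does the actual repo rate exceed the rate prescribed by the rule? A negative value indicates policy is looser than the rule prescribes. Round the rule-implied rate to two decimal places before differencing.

r = 1.3 + 0.1 + 0.5 × (0.1 − 1.8) + 0.5 × (-4.0)
   = 1.3 + 0.1 − 0.85 − 2 = -1.45
Deviation = 1.67 − (-1.45) = 3.12 pp.

3.12 pp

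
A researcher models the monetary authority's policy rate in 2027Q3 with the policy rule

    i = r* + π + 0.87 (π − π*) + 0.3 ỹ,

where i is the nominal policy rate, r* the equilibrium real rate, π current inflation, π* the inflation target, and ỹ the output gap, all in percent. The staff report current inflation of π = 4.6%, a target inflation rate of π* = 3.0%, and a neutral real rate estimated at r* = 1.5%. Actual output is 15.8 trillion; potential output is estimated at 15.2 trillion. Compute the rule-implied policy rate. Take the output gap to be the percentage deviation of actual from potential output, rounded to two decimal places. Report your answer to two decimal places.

Output gap = 100 × (15.8 − 15.2) / 15.2 = 3.95%.
i = 1.50 + 4.60 + 0.87 × (4.60 − 3.00) + 0.3 × 3.95
   = 1.50 + 4.6 + 1.392 + 1.185 = 8.68

8.68%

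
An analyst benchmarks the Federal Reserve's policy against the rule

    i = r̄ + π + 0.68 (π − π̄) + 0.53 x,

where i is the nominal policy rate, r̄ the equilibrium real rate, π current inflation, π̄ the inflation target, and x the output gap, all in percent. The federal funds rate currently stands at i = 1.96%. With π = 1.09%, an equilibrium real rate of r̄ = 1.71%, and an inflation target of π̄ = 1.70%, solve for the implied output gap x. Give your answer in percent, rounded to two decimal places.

0.53 x = 1.96 − 1.71 − 1.09 − 0.68 × (1.09 − 1.70) = -0.4252
x = -0.4252 / 0.53 = -0.80

-0.80%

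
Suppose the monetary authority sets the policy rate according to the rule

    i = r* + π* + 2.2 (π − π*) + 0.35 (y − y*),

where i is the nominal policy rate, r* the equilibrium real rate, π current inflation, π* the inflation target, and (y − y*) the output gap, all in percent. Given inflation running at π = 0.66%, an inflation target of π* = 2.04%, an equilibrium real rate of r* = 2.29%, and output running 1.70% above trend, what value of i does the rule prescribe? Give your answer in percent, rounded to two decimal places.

Output 1.70% above potential → (y − y*) = 1.70.
i = 2.29 + 2.04 + 2.2 × (0.66 − 2.04) + 0.35 × 1.70
   = 2.29 + 2.04 − 3.036 + 0.595 = 1.89

1.89%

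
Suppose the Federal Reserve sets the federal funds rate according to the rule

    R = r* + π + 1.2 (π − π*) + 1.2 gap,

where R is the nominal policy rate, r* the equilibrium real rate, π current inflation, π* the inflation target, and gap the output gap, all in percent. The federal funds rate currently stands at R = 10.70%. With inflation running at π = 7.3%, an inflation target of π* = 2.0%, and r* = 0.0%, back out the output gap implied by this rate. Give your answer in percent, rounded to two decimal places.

1.2 gap = 10.70 − 0.0 − 7.3 − 1.2 × (7.3 − 2.0) = -2.96
gap = -2.96 / 1.2 = -2.47

-2.47%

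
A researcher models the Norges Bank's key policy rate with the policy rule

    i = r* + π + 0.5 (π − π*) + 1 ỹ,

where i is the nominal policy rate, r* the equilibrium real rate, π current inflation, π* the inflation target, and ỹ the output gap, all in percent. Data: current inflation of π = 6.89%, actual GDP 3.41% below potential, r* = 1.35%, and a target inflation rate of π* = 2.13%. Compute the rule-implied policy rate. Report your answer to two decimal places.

7.21%

Output 3.41% below potential → ỹ = -3.41.
i = 1.35 + 6.89 + 0.5 × (6.89 − 2.13) + 1 × (-3.41)
   = 1.35 + 6.89 + 2.38 − 3.41 = 7.21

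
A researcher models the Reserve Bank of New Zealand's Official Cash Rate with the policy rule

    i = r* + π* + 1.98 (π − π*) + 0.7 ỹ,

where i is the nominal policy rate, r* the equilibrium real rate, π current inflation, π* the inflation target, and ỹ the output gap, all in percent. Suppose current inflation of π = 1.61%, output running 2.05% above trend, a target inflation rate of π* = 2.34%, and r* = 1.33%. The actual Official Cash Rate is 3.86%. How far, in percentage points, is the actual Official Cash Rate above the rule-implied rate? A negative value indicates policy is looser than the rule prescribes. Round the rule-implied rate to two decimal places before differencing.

0.20 pp

Output 2.05% above potential → ỹ = 2.05.
i = 1.33 + 2.34 + 1.98 × (1.61 − 2.34) + 0.7 × 2.05
   = 1.33 + 2.34 − 1.4454 + 1.435 = 3.66
Deviation = 3.86 − 3.66 = 0.20 pp.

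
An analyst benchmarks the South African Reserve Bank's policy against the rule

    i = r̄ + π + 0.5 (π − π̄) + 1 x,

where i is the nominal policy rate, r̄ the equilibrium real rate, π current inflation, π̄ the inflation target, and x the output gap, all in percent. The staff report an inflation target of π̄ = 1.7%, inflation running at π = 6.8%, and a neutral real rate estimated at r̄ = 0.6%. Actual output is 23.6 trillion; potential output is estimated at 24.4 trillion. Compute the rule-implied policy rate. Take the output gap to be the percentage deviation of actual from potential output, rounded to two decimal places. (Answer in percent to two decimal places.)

Output gap = 100 × (23.6 − 24.4) / 24.4 = -3.28%.
i = 0.60 + 6.80 + 0.5 × (6.80 − 1.70) + 1 × (-3.28)
   = 0.60 + 6.8 + 2.55 − 3.28 = 6.67

6.67%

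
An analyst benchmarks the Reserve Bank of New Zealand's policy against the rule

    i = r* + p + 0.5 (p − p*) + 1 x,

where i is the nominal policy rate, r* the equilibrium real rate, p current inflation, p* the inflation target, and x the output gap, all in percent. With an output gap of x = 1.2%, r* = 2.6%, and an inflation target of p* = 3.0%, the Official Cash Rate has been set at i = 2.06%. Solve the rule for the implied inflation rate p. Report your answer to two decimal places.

Collecting p: i = r* + (1 + 0.5) p − 0.5 p* + 1 x
1.5 p = 2.06 − 2.6 + 0.5 × 3.0 − 1 × 1.2 = -0.24
p = -0.24 / 1.5 = -0.16

-0.16%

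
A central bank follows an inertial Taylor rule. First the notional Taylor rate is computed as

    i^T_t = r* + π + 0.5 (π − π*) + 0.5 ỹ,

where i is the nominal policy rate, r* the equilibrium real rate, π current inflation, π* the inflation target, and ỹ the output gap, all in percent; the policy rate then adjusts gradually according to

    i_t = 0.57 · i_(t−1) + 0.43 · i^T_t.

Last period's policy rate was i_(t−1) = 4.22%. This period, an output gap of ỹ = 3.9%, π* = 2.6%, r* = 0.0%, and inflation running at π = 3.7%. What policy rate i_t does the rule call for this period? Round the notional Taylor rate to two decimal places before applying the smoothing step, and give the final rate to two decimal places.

i^T_t = 0.0 + 3.7 + 0.5 × (3.7 − 2.6) + 0.5 × 3.9
   = 0.0 + 3.7 + 0.55 + 1.95 = 6.20
i_t = 0.57 × 4.22 + 0.43 × 6.20 = 2.4054 + 2.666 = 5.07

5.07%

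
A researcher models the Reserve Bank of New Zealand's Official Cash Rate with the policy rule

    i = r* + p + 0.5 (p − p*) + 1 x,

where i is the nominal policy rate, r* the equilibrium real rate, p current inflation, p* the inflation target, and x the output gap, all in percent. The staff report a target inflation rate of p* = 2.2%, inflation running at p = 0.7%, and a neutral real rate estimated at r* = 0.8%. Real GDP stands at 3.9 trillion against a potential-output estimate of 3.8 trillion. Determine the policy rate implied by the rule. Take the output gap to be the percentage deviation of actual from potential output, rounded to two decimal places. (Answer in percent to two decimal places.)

Output gap = 100 × (3.9 − 3.8) / 3.8 = 2.63%.
i = 0.80 + 0.70 + 0.5 × (0.70 − 2.20) + 1 × 2.63
   = 0.80 + 0.7 − 0.75 + 2.63 = 3.38

3.38%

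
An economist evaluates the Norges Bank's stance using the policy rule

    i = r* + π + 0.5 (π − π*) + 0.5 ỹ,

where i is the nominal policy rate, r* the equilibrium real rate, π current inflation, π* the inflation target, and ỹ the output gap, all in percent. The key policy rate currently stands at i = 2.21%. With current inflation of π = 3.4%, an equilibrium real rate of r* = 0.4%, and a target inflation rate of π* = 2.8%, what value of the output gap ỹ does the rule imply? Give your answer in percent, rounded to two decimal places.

0.5 ỹ = 2.21 − 0.4 − 3.4 − 0.5 × (3.4 − 2.8) = -1.89
ỹ = -1.89 / 0.5 = -3.78

-3.78%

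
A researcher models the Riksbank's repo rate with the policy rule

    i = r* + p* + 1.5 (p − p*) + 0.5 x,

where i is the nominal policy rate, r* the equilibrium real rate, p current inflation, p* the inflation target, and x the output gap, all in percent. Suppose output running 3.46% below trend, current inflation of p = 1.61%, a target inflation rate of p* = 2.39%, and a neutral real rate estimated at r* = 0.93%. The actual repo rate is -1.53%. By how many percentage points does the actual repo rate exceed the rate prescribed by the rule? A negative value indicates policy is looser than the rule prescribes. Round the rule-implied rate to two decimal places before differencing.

-1.95 pp

Output 3.46% below potential → x = -3.46.
i = 0.93 + 2.39 + 1.5 × (1.61 − 2.39) + 0.5 × (-3.46)
   = 0.93 + 2.39 − 1.17 − 1.73 = 0.42
Deviation = -1.53 − 0.42 = -1.95 pp.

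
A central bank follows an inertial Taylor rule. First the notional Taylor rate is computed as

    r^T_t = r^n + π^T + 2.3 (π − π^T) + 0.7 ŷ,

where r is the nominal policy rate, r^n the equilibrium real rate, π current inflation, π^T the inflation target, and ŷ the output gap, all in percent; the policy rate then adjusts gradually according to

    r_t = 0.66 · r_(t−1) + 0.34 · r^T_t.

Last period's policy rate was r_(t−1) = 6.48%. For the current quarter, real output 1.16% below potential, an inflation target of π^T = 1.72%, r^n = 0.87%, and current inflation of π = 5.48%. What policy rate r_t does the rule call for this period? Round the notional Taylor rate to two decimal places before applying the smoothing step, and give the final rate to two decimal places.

7.82%

Output 1.16% below potential → ŷ = -1.16.
r^T_t = 0.87 + 1.72 + 2.3 × (5.48 − 1.72) + 0.7 × (-1.16)
   = 0.87 + 1.72 + 8.648 − 0.812 = 10.43
r_t = 0.66 × 6.48 + 0.34 × 10.43 = 4.2768 + 3.5462 = 7.82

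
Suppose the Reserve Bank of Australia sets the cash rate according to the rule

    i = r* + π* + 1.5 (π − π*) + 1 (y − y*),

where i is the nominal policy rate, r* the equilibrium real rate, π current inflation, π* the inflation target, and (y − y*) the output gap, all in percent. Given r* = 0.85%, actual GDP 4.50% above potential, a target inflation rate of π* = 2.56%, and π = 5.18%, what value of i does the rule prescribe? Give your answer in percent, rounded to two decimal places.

Output 4.50% above potential → (y − y*) = 4.50.
i = 0.85 + 2.56 + 1.5 × (5.18 − 2.56) + 1 × 4.50
   = 0.85 + 2.56 + 3.93 + 4.5 = 11.84

11.84%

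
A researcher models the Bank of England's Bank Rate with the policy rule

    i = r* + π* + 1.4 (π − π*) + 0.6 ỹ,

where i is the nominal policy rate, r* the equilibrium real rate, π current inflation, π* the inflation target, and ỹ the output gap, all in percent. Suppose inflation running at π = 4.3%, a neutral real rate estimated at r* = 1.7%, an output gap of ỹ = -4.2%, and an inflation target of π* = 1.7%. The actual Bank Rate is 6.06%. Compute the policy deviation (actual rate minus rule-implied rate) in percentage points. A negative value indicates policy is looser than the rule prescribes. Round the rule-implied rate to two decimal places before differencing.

1.54 pp

i = 1.7 + 1.7 + 1.4 × (4.3 − 1.7) + 0.6 × (-4.2)
   = 1.7 + 1.7 + 3.64 − 2.52 = 4.52
Deviation = 6.06 − 4.52 = 1.54 pp.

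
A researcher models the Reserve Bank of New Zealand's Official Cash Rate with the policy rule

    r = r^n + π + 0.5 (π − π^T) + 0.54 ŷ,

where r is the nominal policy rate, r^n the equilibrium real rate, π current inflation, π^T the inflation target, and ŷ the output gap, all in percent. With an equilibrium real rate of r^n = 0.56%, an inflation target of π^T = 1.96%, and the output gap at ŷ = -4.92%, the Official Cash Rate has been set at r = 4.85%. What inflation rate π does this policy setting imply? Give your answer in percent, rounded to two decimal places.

5.28%

Collecting π: r = r^n + (1 + 0.5) π − 0.5 π^T + 0.54 ŷ
1.5 π = 4.85 − 0.56 + 0.5 × 1.96 − 0.54 × (-4.92) = 7.9268
π = 7.9268 / 1.5 = 5.28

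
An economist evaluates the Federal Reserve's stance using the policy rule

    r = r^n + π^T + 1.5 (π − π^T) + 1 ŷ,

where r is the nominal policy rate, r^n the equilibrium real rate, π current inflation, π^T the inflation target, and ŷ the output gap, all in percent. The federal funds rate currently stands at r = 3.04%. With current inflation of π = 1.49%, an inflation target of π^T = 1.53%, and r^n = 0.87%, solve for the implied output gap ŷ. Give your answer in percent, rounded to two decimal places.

1 ŷ = 3.04 − 0.87 − 1.53 − 1.5 × (1.49 − 1.53) = 0.7
ŷ = 0.7 / 1 = 0.70

0.70%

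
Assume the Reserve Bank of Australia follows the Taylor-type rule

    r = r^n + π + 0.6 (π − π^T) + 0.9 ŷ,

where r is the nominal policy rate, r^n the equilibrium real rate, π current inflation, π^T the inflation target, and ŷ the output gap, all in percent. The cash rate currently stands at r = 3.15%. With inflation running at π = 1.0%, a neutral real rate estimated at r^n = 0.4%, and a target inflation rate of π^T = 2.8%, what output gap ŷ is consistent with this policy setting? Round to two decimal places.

3.14%

0.9 ŷ = 3.15 − 0.4 − 1.0 − 0.6 × (1.0 − 2.8) = 2.83
ŷ = 2.83 / 0.9 = 3.14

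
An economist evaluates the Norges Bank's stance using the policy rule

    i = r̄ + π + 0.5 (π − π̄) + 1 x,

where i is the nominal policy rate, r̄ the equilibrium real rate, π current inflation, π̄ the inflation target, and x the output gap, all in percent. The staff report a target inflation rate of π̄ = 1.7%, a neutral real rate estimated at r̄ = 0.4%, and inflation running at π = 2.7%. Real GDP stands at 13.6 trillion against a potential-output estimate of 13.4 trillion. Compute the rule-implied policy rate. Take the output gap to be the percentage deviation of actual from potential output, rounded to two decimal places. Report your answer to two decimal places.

Output gap = 100 × (13.6 − 13.4) / 13.4 = 1.49%.
i = 0.40 + 2.70 + 0.5 × (2.70 − 1.70) + 1 × 1.49
   = 0.40 + 2.7 + 0.5 + 1.49 = 5.09

5.09%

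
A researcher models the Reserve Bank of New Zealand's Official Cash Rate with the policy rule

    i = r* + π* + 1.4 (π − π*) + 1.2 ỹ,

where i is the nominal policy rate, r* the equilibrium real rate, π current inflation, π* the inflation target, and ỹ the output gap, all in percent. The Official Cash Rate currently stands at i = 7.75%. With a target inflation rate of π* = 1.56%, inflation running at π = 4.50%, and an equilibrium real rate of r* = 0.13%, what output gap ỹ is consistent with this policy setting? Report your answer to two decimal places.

1.2 ỹ = 7.75 − 0.13 − 1.56 − 1.4 × (4.50 − 1.56) = 1.944
ỹ = 1.944 / 1.2 = 1.62

1.62%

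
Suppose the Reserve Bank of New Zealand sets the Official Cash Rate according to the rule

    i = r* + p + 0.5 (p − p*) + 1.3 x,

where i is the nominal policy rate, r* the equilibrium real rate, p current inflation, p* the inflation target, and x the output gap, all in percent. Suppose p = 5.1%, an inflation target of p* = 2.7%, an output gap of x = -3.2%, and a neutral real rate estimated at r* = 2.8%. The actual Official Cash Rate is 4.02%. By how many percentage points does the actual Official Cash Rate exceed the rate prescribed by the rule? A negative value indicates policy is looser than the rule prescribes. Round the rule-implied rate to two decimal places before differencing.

i = 2.8 + 5.1 + 0.5 × (5.1 − 2.7) + 1.3 × (-3.2)
   = 2.8 + 5.1 + 1.2 − 4.16 = 4.94
Deviation = 4.02 − 4.94 = -0.92 pp.

-0.92 pp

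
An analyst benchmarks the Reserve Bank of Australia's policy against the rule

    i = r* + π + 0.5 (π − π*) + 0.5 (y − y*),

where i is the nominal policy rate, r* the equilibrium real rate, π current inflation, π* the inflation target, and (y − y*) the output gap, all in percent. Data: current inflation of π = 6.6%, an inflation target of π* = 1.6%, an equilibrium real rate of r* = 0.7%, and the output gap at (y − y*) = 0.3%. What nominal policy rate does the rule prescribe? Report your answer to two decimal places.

i = 0.7 + 6.6 + 0.5 × (6.6 − 1.6) + 0.5 × 0.3
   = 0.7 + 6.6 + 2.5 + 0.15 = 9.95

9.95%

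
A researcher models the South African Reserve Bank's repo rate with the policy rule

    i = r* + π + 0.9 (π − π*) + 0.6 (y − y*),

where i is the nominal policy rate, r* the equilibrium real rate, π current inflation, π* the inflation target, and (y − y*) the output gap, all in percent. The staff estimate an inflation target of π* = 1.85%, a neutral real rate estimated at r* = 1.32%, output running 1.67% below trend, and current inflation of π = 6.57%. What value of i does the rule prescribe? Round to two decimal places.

Output 1.67% below potential → (y − y*) = -1.67.
i = 1.32 + 6.57 + 0.9 × (6.57 − 1.85) + 0.6 × (-1.67)
   = 1.32 + 6.57 + 4.248 − 1.002 = 11.14

11.14%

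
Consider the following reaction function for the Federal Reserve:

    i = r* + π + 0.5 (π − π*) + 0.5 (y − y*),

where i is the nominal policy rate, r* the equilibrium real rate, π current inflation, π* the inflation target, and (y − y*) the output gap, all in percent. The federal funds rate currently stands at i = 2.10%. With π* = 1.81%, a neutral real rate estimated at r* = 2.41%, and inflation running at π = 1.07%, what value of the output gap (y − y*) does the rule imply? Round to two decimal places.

-2.02%

0.5 (y − y*) = 2.10 − 2.41 − 1.07 − 0.5 × (1.07 − 1.81) = -1.01
(y − y*) = -1.01 / 0.5 = -2.02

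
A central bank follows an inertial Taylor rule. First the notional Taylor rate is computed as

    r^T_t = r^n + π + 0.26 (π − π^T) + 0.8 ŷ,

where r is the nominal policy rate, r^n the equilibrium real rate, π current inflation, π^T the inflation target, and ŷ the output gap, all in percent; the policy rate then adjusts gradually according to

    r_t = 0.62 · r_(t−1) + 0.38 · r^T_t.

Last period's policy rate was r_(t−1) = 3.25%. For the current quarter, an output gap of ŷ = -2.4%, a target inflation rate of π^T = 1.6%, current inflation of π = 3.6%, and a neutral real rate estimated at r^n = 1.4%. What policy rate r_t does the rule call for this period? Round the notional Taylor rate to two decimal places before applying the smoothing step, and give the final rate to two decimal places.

3.38%

r^T_t = 1.4 + 3.6 + 0.26 × (3.6 − 1.6) + 0.8 × (-2.4)
   = 1.4 + 3.6 + 0.52 − 1.92 = 3.60
r_t = 0.62 × 3.25 + 0.38 × 3.60 = 2.015 + 1.368 = 3.38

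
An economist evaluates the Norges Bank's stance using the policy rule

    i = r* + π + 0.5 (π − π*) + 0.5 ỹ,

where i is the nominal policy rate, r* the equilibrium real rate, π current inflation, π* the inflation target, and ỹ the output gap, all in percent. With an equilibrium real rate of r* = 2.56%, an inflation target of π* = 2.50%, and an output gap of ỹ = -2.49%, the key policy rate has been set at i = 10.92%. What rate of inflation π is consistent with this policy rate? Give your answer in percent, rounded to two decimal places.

7.24%

Collecting π: i = r* + (1 + 0.5) π − 0.5 π* + 0.5 ỹ
1.5 π = 10.92 − 2.56 + 0.5 × 2.50 − 0.5 × (-2.49) = 10.855
π = 10.855 / 1.5 = 7.24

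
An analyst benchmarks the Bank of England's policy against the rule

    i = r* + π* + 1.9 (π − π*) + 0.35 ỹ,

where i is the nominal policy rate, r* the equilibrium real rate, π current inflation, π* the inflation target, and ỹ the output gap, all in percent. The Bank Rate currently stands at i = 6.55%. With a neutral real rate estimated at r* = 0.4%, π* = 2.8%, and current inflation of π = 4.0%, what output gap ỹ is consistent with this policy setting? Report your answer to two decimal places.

0.35 ỹ = 6.55 − 0.4 − 2.8 − 1.9 × (4.0 − 2.8) = 1.07
ỹ = 1.07 / 0.35 = 3.06

3.06%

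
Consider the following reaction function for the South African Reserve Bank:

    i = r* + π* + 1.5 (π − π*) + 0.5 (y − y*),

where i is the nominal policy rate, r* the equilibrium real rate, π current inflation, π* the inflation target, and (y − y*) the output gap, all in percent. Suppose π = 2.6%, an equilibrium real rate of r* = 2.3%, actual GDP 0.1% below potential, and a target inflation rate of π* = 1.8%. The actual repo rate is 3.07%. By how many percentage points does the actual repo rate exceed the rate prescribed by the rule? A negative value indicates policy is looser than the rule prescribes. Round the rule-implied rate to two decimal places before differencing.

-2.18 pp

Output 0.1% below potential → (y − y*) = -0.1.
i = 2.3 + 1.8 + 1.5 × (2.6 − 1.8) + 0.5 × (-0.1)
   = 2.3 + 1.8 + 1.2 − 0.05 = 5.25
Deviation = 3.07 − 5.25 = -2.18 pp.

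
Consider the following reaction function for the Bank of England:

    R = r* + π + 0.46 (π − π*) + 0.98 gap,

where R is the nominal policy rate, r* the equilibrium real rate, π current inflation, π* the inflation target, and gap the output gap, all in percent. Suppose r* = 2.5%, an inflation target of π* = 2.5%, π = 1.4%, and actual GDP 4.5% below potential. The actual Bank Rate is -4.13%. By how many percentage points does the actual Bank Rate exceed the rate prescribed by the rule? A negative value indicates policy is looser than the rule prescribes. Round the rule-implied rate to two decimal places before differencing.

-3.11 pp

Output 4.5% below potential → gap = -4.5.
R = 2.5 + 1.4 + 0.46 × (1.4 − 2.5) + 0.98 × (-4.5)
   = 2.5 + 1.4 − 0.506 − 4.41 = -1.02
Deviation = -4.13 − (-1.02) = -3.11 pp.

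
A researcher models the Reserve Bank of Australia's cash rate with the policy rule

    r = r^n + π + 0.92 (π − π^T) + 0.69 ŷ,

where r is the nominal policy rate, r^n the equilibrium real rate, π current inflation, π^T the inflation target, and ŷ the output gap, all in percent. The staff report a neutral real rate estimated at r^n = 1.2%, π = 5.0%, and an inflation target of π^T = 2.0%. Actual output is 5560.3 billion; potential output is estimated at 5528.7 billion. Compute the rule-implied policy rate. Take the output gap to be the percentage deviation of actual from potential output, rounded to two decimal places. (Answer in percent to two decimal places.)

Output gap = 100 × (5560.3 − 5528.7) / 5528.7 = 0.57%.
r = 1.20 + 5.00 + 0.92 × (5.00 − 2.00) + 0.69 × 0.57
   = 1.20 + 5 + 2.76 + 0.3933 = 9.35

9.35%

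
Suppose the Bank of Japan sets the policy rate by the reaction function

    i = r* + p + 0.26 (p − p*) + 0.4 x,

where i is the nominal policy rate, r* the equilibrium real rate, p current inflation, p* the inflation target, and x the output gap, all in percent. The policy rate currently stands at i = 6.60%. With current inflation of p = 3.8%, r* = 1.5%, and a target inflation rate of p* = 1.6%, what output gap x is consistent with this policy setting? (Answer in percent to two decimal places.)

1.82%

0.4 x = 6.60 − 1.5 − 3.8 − 0.26 × (3.8 − 1.6) = 0.728
x = 0.728 / 0.4 = 1.82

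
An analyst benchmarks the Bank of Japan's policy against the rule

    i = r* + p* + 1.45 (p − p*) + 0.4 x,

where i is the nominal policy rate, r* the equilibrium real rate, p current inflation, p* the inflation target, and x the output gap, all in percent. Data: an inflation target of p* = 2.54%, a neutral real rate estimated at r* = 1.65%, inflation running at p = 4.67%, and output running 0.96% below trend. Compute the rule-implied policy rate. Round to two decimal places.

Output 0.96% below potential → x = -0.96.
i = 1.65 + 2.54 + 1.45 × (4.67 − 2.54) + 0.4 × (-0.96)
   = 1.65 + 2.54 + 3.0885 − 0.384 = 6.89

6.89%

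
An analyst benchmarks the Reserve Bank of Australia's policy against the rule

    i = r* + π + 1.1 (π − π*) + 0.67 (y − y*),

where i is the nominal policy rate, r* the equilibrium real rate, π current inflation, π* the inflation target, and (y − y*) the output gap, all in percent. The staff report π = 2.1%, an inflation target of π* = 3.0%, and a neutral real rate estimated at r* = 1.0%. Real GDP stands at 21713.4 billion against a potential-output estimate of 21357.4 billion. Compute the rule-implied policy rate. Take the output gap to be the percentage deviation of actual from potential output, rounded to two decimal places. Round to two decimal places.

Output gap = 100 × (21713.4 − 21357.4) / 21357.4 = 1.67%.
i = 1.00 + 2.10 + 1.1 × (2.10 − 3.00) + 0.67 × 1.67
   = 1.00 + 2.1 − 0.99 + 1.1189 = 3.23

3.23%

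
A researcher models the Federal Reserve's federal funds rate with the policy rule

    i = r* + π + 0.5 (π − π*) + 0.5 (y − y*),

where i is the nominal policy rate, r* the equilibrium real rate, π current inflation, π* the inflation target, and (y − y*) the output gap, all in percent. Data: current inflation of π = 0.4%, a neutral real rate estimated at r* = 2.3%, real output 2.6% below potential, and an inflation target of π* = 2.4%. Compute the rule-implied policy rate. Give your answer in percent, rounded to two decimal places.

0.40%

Output 2.6% below potential → (y − y*) = -2.6.
i = 2.3 + 0.4 + 0.5 × (0.4 − 2.4) + 0.5 × (-2.6)
   = 2.3 + 0.4 − 1 − 1.3 = 0.40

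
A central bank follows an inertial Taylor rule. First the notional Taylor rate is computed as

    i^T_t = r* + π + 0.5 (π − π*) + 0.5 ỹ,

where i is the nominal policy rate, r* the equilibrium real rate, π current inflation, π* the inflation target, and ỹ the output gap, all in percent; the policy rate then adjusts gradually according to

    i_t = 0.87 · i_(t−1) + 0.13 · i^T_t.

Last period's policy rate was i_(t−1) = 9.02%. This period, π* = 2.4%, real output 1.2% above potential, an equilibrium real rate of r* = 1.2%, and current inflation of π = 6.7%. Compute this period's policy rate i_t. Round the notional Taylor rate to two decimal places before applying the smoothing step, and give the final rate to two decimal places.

Output 1.2% above potential → ỹ = 1.2.
i^T_t = 1.2 + 6.7 + 0.5 × (6.7 − 2.4) + 0.5 × 1.2
   = 1.2 + 6.7 + 2.15 + 0.6 = 10.65
i_t = 0.87 × 9.02 + 0.13 × 10.65 = 7.8474 + 1.3845 = 9.23

9.23%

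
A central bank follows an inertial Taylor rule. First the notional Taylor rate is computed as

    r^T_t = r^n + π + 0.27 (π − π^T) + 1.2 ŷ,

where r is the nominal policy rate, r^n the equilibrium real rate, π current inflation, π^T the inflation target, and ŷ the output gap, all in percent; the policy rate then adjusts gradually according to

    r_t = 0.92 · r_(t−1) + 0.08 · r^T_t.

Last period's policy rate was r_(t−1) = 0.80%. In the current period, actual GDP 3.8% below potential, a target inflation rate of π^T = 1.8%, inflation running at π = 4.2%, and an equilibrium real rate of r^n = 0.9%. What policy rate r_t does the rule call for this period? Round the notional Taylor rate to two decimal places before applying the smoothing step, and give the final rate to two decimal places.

Output 3.8% below potential → ŷ = -3.8.
r^T_t = 0.9 + 4.2 + 0.27 × (4.2 − 1.8) + 1.2 × (-3.8)
   = 0.9 + 4.2 + 0.648 − 4.56 = 1.19
r_t = 0.92 × 0.80 + 0.08 × 1.19 = 0.736 + 0.0952 = 0.83

0.83%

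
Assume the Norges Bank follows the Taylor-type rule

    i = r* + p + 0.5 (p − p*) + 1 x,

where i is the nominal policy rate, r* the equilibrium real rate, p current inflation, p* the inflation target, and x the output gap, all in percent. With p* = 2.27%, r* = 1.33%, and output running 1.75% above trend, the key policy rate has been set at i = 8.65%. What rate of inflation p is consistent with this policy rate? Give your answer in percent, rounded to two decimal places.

4.47%

Output 1.75% above potential → x = 1.75.
Collecting p: i = r* + (1 + 0.5) p − 0.5 p* + 1 x
1.5 p = 8.65 − 1.33 + 0.5 × 2.27 − 1 × 1.75 = 6.705
p = 6.705 / 1.5 = 4.47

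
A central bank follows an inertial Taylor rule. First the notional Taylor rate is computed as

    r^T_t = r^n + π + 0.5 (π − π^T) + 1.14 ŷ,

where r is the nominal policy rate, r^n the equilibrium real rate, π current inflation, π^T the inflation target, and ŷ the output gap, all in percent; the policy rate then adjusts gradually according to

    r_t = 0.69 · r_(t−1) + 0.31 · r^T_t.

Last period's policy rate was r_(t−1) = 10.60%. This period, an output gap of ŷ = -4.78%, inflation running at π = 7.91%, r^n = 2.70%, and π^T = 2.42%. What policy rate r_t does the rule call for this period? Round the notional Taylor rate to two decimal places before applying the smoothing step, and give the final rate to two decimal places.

9.77%

r^T_t = 2.70 + 7.91 + 0.5 × (7.91 − 2.42) + 1.14 × (-4.78)
   = 2.70 + 7.91 + 2.745 − 5.4492 = 7.91
r_t = 0.69 × 10.60 + 0.31 × 7.91 = 7.314 + 2.4521 = 9.77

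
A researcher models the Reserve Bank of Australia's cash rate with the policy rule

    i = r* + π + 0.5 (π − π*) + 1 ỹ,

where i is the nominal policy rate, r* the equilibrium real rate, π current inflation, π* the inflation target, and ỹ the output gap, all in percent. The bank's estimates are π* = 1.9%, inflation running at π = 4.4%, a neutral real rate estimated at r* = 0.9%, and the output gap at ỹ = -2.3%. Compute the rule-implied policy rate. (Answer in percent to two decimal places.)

i = 0.9 + 4.4 + 0.5 × (4.4 − 1.9) + 1 × (-2.3)
   = 0.9 + 4.4 + 1.25 − 2.3 = 4.25

4.25%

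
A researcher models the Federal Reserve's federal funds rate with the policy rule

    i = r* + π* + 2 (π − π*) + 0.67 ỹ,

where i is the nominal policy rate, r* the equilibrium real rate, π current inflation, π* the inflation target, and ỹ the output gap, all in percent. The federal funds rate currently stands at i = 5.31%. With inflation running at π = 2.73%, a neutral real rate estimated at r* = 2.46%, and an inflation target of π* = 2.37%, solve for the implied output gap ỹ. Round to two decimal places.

-0.36%

0.67 ỹ = 5.31 − 2.46 − 2.37 − 2 × (2.73 − 2.37) = -0.24
ỹ = -0.24 / 0.67 = -0.36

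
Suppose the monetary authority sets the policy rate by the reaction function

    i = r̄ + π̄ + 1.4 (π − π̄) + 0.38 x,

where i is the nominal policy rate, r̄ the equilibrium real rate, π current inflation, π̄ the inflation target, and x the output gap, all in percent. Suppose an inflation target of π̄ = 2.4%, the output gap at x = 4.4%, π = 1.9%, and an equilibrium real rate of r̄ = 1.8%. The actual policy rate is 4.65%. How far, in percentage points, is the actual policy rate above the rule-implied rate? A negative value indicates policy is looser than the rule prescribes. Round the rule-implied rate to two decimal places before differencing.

i = 1.8 + 2.4 + 1.4 × (1.9 − 2.4) + 0.38 × 4.4
   = 1.8 + 2.4 − 0.7 + 1.672 = 5.17
Deviation = 4.65 − 5.17 = -0.52 pp.

-0.52 pp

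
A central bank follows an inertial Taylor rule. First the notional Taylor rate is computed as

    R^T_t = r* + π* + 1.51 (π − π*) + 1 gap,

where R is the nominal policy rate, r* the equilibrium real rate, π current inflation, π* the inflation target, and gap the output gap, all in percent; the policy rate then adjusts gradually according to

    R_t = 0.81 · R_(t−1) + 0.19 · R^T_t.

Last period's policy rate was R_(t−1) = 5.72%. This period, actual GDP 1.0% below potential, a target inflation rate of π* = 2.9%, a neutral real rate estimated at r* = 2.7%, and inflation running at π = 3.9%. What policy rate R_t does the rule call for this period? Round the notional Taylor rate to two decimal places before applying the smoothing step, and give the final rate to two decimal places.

5.79%

Output 1.0% below potential → gap = -1.0.
R^T_t = 2.7 + 2.9 + 1.51 × (3.9 − 2.9) + 1 × (-1.0)
   = 2.7 + 2.9 + 1.51 − 1 = 6.11
R_t = 0.81 × 5.72 + 0.19 × 6.11 = 4.6332 + 1.1609 = 5.79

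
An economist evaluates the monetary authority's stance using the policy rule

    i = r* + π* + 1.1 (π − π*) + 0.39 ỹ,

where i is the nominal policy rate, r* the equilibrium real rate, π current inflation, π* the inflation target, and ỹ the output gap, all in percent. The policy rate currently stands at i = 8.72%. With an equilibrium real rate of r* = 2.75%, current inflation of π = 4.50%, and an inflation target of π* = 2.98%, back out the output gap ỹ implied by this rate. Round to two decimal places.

3.38%

0.39 ỹ = 8.72 − 2.75 − 2.98 − 1.1 × (4.50 − 2.98) = 1.318
ỹ = 1.318 / 0.39 = 3.38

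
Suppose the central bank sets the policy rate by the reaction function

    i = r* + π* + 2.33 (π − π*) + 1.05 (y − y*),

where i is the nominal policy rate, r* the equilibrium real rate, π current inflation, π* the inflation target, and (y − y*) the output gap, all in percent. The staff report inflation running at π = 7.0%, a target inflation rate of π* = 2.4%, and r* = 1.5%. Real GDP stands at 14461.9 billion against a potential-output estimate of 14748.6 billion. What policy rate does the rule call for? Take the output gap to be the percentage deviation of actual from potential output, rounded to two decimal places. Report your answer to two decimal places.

Output gap = 100 × (14461.9 − 14748.6) / 14748.6 = -1.94%.
i = 1.50 + 2.40 + 2.33 × (7.00 − 2.40) + 1.05 × (-1.94)
   = 1.50 + 2.4 + 10.718 − 2.037 = 12.58

12.58%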